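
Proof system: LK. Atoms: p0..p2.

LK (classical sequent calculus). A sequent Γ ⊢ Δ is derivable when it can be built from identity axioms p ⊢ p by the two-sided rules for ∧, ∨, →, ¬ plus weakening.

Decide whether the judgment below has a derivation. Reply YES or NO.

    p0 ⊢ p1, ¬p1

Derivation (root first):
[WL] p0 ⊢ p1, ¬p1
  [¬R]  ⊢ p1, ¬p1
    [Ax] p1 ⊢ p1

Result: YES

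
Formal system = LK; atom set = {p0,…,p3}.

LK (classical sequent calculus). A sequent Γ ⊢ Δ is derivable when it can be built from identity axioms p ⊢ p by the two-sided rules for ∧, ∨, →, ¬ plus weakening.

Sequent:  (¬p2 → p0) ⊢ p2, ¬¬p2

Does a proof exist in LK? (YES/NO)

Enumerate valuations to refute Γ ⊢ Δ:
  v=0000: Γ:[(¬p2 → p0)=F] Δ:[p2=F, ¬¬p2=F] refutes=False
  v=0001: Γ:[(¬p2 → p0)=F] Δ:[p2=F, ¬¬p2=F] refutes=False
  v=0010: Γ:[(¬p2 → p0)=T] Δ:[p2=T, ¬¬p2=T] refutes=False
  v=0011: Γ:[(¬p2 → p0)=T] Δ:[p2=T, ¬¬p2=T] refutes=False
  v=0100: Γ:[(¬p2 → p0)=F] Δ:[p2=F, ¬¬p2=F] refutes=False
  v=0101: Γ:[(¬p2 → p0)=F] Δ:[p2=F, ¬¬p2=F] refutes=False
  v=0110: Γ:[(¬p2 → p0)=T] Δ:[p2=T, ¬¬p2=T] refutes=False
  v=0111: Γ:[(¬p2 → p0)=T] Δ:[p2=T, ¬¬p2=T] refutes=False
  v=1000: Γ:[(¬p2 → p0)=T] Δ:[p2=F, ¬¬p2=F] refutes=True  ← countermodel

Result: NO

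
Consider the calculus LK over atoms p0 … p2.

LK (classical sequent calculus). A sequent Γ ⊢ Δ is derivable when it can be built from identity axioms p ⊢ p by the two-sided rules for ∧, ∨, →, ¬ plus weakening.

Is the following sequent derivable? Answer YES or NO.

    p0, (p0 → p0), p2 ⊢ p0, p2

Proof tree:
[WL] p0, (p0 → p0), p2 ⊢ p0, p2
  [WR] p0, (p0 → p0) ⊢ p0, p2
    [→L] p0, (p0 → p0) ⊢ p0
      [Ax] p0 ⊢ p0
      [Ax] p0 ⊢ p0

Result: YES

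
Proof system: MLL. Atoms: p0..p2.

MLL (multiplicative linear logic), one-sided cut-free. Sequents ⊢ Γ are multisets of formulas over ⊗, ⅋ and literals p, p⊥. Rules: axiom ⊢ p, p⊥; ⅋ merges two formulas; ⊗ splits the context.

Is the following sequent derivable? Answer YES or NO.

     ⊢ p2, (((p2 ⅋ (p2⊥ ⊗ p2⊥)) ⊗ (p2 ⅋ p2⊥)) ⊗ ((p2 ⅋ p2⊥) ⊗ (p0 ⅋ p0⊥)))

Derivation (root first):
[⊗]  ⊢ p2, (((p2 ⅋ (p2⊥ ⊗ p2⊥)) ⊗ (p2 ⅋ p2⊥)) ⊗ ((p2 ⅋ p2⊥) ⊗ (p0 ⅋ p0⊥)))
  [⊗]  ⊢ p2, ((p2 ⅋ (p2⊥ ⊗ p2⊥)) ⊗ (p2 ⅋ p2⊥))
    [⅋]  ⊢ p2, (p2 ⅋ (p2⊥ ⊗ p2⊥))
      [⊗]  ⊢ p2, p2, (p2⊥ ⊗ p2⊥)
        [Ax]  ⊢ p2, p2⊥
        [Ax]  ⊢ p2, p2⊥
    [⅋]  ⊢ (p2 ⅋ p2⊥)
      [Ax]  ⊢ p2, p2⊥
  [⊗]  ⊢ ((p2 ⅋ p2⊥) ⊗ (p0 ⅋ p0⊥))
    [⅋]  ⊢ (p2 ⅋ p2⊥)
      [Ax]  ⊢ p2, p2⊥
    [⅋]  ⊢ (p0 ⅋ p0⊥)
      [Ax]  ⊢ p0, p0⊥

Result: YES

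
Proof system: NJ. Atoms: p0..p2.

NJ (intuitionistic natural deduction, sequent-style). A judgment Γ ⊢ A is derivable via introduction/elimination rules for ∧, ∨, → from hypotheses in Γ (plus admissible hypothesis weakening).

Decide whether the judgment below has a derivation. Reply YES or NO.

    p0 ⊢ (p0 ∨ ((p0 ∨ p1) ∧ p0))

Derivation (root first):
[∨I₂] p0 ⊢ (p0 ∨ ((p0 ∨ p1) ∧ p0))
  [∧I] p0 ⊢ ((p0 ∨ p1) ∧ p0)
    [∨I₁] p0 ⊢ (p0 ∨ p1)
      [Ax] p0 ⊢ p0
    [Ax] p0 ⊢ p0

Result: YES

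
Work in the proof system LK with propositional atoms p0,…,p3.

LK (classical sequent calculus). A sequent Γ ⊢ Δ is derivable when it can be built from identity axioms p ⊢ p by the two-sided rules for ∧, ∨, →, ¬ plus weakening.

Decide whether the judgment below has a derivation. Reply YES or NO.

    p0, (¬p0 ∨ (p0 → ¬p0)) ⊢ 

Derivation (root first):
[∨L] p0, (¬p0 ∨ (p0 → ¬p0)) ⊢ 
  [¬L] p0, ¬p0 ⊢ 
    [Ax] p0 ⊢ p0
  [→L] p0, (p0 → ¬p0) ⊢ 
    [Ax] p0 ⊢ p0
    [¬L] p0, ¬p0 ⊢ 
      [Ax] p0 ⊢ p0

Result: YES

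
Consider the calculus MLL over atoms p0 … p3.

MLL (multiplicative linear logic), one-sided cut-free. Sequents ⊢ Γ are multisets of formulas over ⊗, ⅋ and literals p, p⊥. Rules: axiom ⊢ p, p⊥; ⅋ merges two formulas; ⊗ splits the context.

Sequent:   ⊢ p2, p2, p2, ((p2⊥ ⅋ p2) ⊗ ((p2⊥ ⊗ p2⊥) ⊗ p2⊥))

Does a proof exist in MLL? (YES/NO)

Derivation trace:
[⊗]  ⊢ p2, p2, p2, ((p2⊥ ⅋ p2) ⊗ ((p2⊥ ⊗ p2⊥) ⊗ p2⊥))
  [⅋]  ⊢ (p2⊥ ⅋ p2)
    [Ax]  ⊢ p2, p2⊥
  [⊗]  ⊢ p2, p2, p2, ((p2⊥ ⊗ p2⊥) ⊗ p2⊥)
    [⊗]  ⊢ p2, p2, (p2⊥ ⊗ p2⊥)
      [Ax]  ⊢ p2, p2⊥
      [Ax]  ⊢ p2, p2⊥
    [Ax]  ⊢ p2, p2⊥

Result: YES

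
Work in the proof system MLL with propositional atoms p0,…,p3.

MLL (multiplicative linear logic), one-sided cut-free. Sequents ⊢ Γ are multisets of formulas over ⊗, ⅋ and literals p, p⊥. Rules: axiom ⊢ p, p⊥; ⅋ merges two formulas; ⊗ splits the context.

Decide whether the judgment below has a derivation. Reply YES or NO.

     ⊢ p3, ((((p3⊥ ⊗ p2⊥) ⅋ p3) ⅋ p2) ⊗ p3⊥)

Proof tree:
[⊗]  ⊢ p3, ((((p3⊥ ⊗ p2⊥) ⅋ p3) ⅋ p2) ⊗ p3⊥)
  [⅋]  ⊢ (((p3⊥ ⊗ p2⊥) ⅋ p3) ⅋ p2)
    [⅋]  ⊢ p2, ((p3⊥ ⊗ p2⊥) ⅋ p3)
      [⊗]  ⊢ p3, p2, (p3⊥ ⊗ p2⊥)
        [Ax]  ⊢ p3, p3⊥
        [Ax]  ⊢ p2, p2⊥
  [Ax]  ⊢ p3, p3⊥

Result: YES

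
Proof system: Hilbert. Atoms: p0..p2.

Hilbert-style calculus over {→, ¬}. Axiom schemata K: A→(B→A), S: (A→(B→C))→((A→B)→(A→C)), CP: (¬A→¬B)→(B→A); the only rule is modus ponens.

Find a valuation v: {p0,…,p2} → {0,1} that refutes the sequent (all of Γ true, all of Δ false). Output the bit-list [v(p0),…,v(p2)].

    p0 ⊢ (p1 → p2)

Enumerate valuations to refute Γ ⊢ Δ:
  v=000: Γ:[p0=F] Δ:[(p1 → p2)=T] refutes=False
  v=001: Γ:[p0=F] Δ:[(p1 → p2)=T] refutes=False
  v=010: Γ:[p0=F] Δ:[(p1 → p2)=F] refutes=False
  v=011: Γ:[p0=F] Δ:[(p1 → p2)=T] refutes=False
  v=100: Γ:[p0=T] Δ:[(p1 → p2)=T] refutes=False
  v=101: Γ:[p0=T] Δ:[(p1 → p2)=T] refutes=False
  v=110: Γ:[p0=T] Δ:[(p1 → p2)=F] refutes=True  ← countermodel

Result: [1, 1, 0]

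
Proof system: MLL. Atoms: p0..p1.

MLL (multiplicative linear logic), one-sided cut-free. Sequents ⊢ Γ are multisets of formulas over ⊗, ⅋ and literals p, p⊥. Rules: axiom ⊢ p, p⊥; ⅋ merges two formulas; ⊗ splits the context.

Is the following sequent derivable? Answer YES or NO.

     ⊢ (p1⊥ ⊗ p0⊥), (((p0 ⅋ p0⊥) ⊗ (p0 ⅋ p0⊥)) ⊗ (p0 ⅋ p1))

Derivation trace:
[⊗]  ⊢ (p1⊥ ⊗ p0⊥), (((p0 ⅋ p0⊥) ⊗ (p0 ⅋ p0⊥)) ⊗ (p0 ⅋ p1))
  [⊗]  ⊢ ((p0 ⅋ p0⊥) ⊗ (p0 ⅋ p0⊥))
    [⅋]  ⊢ (p0 ⅋ p0⊥)
      [Ax]  ⊢ p0, p0⊥
    [⅋]  ⊢ (p0 ⅋ p0⊥)
      [Ax]  ⊢ p0, p0⊥
  [⅋]  ⊢ (p1⊥ ⊗ p0⊥), (p0 ⅋ p1)
    [⊗]  ⊢ p1, p0, (p1⊥ ⊗ p0⊥)
      [Ax]  ⊢ p1, p1⊥
      [Ax]  ⊢ p0, p0⊥

Result: YES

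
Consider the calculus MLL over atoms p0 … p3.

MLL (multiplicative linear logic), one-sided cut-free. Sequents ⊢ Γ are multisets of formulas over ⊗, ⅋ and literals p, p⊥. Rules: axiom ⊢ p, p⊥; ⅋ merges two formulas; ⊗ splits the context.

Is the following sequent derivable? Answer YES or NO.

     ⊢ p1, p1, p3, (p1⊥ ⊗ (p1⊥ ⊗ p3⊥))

Proof tree:
[⊗]  ⊢ p1, p1, p3, (p1⊥ ⊗ (p1⊥ ⊗ p3⊥))
  [Ax]  ⊢ p1, p1⊥
  [⊗]  ⊢ p1, p3, (p1⊥ ⊗ p3⊥)
    [Ax]  ⊢ p1, p1⊥
    [Ax]  ⊢ p3, p3⊥

Result: YES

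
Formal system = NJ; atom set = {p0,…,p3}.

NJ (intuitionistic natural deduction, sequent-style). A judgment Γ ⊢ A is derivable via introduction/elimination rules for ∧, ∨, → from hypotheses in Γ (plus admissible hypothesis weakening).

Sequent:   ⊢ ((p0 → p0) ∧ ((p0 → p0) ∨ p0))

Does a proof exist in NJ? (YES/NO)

Derivation trace:
[∧I]  ⊢ ((p0 → p0) ∧ ((p0 → p0) ∨ p0))
  [→I]  ⊢ (p0 → p0)
    [Ax] p0 ⊢ p0
  [∨I₁]  ⊢ ((p0 → p0) ∨ p0)
    [→I]  ⊢ (p0 → p0)
      [Ax] p0 ⊢ p0

Result: YES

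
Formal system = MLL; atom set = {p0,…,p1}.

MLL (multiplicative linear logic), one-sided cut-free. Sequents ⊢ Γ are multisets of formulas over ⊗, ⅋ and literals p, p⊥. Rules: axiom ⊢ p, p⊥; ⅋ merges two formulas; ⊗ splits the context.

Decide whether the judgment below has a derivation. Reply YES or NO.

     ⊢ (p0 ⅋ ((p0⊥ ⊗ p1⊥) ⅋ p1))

Derivation trace:
[⅋]  ⊢ (p0 ⅋ ((p0⊥ ⊗ p1⊥) ⅋ p1))
  [⅋]  ⊢ p0, ((p0⊥ ⊗ p1⊥) ⅋ p1)
    [⊗]  ⊢ p0, p1, (p0⊥ ⊗ p1⊥)
      [Ax]  ⊢ p0, p0⊥
      [Ax]  ⊢ p1, p1⊥

Result: YES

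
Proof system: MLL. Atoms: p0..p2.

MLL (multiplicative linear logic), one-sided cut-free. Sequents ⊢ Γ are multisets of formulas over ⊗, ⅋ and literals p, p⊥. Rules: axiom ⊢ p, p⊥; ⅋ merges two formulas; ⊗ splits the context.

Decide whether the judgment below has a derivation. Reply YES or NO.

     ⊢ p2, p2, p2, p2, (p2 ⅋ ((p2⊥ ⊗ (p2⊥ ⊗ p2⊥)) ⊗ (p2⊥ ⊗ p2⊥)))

Derivation trace:
[⅋]  ⊢ p2, p2, p2, p2, (p2 ⅋ ((p2⊥ ⊗ (p2⊥ ⊗ p2⊥)) ⊗ (p2⊥ ⊗ p2⊥)))
  [⊗]  ⊢ p2, p2, p2, p2, p2, ((p2⊥ ⊗ (p2⊥ ⊗ p2⊥)) ⊗ (p2⊥ ⊗ p2⊥))
    [⊗]  ⊢ p2, p2, p2, (p2⊥ ⊗ (p2⊥ ⊗ p2⊥))
      [Ax]  ⊢ p2, p2⊥
      [⊗]  ⊢ p2, p2, (p2⊥ ⊗ p2⊥)
        [Ax]  ⊢ p2, p2⊥
        [Ax]  ⊢ p2, p2⊥
    [⊗]  ⊢ p2, p2, (p2⊥ ⊗ p2⊥)
      [Ax]  ⊢ p2, p2⊥
      [Ax]  ⊢ p2, p2⊥

Result: YES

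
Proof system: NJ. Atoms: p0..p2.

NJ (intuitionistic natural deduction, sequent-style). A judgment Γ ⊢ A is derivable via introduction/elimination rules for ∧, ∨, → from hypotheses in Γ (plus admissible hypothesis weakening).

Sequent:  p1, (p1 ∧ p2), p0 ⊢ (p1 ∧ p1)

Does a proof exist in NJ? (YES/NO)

Proof tree:
[Wk] p1, (p1 ∧ p2), p0 ⊢ (p1 ∧ p1)
  [∧I] p1, (p1 ∧ p2) ⊢ (p1 ∧ p1)
    [Ax] p1 ⊢ p1
    [Wk] p1, (p1 ∧ p2) ⊢ p1
      [Ax] p1 ⊢ p1

Result: YES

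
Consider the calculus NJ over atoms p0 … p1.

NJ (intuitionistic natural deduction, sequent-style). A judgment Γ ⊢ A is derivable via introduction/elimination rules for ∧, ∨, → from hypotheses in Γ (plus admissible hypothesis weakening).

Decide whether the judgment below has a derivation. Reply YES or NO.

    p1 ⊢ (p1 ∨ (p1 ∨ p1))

Derivation (root first):
[∨I₂] p1 ⊢ (p1 ∨ (p1 ∨ p1))
  [∨I₁] p1 ⊢ (p1 ∨ p1)
    [Ax] p1 ⊢ p1

Result: YES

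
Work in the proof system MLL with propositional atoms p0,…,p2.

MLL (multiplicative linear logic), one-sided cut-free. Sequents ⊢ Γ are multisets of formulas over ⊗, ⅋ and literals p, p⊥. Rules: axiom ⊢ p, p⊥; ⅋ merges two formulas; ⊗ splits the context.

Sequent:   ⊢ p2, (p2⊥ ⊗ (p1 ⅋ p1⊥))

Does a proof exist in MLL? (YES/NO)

Proof tree:
[⊗]  ⊢ p2, (p2⊥ ⊗ (p1 ⅋ p1⊥))
  [Ax]  ⊢ p2, p2⊥
  [⅋]  ⊢ (p1 ⅋ p1⊥)
    [Ax]  ⊢ p1, p1⊥

Result: YES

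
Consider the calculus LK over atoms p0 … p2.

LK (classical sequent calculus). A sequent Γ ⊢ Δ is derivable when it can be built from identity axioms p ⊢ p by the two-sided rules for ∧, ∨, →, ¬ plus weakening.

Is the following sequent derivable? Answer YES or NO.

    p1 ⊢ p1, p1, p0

Proof tree:
[WR] p1 ⊢ p1, p1, p0
  [WR] p1 ⊢ p1, p1
    [Ax] p1 ⊢ p1

Result: YES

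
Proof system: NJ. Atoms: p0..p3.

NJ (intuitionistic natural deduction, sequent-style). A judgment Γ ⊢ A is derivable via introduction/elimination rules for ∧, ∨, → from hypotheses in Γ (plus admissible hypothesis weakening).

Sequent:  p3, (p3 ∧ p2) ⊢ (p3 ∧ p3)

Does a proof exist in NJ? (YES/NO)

Proof tree:
[Wk] p3, (p3 ∧ p2) ⊢ (p3 ∧ p3)
  [∧I] p3 ⊢ (p3 ∧ p3)
    [Ax] p3 ⊢ p3
    [Ax] p3 ⊢ p3

Result: YES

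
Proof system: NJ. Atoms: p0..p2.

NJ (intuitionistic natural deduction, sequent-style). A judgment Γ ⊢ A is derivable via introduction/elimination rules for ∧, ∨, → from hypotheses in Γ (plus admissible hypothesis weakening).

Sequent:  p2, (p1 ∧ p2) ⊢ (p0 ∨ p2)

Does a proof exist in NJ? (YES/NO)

Derivation trace:
[Wk] p2, (p1 ∧ p2) ⊢ (p0 ∨ p2)
  [∨I₂] p2 ⊢ (p0 ∨ p2)
    [Ax] p2 ⊢ p2

Result: YES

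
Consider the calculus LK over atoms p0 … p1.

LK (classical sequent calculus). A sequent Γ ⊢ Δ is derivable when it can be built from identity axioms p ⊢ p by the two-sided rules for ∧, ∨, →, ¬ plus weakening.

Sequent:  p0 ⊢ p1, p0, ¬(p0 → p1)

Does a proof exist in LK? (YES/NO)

Derivation (root first):
[¬R] p0 ⊢ p1, p0, ¬(p0 → p1)
  [WR] p0, (p0 → p1) ⊢ p1, p0
    [→L] p0, (p0 → p1) ⊢ p1
      [Ax] p0 ⊢ p0
      [Ax] p1 ⊢ p1

Result: YES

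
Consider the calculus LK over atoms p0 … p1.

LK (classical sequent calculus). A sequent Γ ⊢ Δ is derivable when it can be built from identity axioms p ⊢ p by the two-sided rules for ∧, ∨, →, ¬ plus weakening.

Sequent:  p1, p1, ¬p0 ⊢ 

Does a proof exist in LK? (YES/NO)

Truth-table refutation:
  v=00: Γ:[p1=F, p1=F, ¬p0=T] Δ:[] refutes=False
  v=01: Γ:[p1=T, p1=T, ¬p0=T] Δ:[] refutes=True  ← countermodel

Result: NO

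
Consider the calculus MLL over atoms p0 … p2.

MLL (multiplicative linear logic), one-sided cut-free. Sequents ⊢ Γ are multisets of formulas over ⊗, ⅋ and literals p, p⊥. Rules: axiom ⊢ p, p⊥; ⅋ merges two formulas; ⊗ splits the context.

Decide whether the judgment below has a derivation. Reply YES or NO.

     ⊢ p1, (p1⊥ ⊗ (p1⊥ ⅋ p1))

Proof tree:
[⊗]  ⊢ p1, (p1⊥ ⊗ (p1⊥ ⅋ p1))
  [Ax]  ⊢ p1, p1⊥
  [⅋]  ⊢ (p1⊥ ⅋ p1)
    [Ax]  ⊢ p1, p1⊥

Result: YES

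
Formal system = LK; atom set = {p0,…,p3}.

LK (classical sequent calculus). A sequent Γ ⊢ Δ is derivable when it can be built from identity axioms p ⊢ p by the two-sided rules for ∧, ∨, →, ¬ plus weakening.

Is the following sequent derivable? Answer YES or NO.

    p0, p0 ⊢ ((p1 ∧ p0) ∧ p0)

Truth-table refutation:
  v=0000: Γ:[p0=F, p0=F] Δ:[((p1 ∧ p0) ∧ p0)=F] refutes=False
  v=0001: Γ:[p0=F, p0=F] Δ:[((p1 ∧ p0) ∧ p0)=F] refutes=False
  v=0010: Γ:[p0=F, p0=F] Δ:[((p1 ∧ p0) ∧ p0)=F] refutes=False
  v=0011: Γ:[p0=F, p0=F] Δ:[((p1 ∧ p0) ∧ p0)=F] refutes=False
  v=0100: Γ:[p0=F, p0=F] Δ:[((p1 ∧ p0) ∧ p0)=F] refutes=False
  v=0101: Γ:[p0=F, p0=F] Δ:[((p1 ∧ p0) ∧ p0)=F] refutes=False
  v=0110: Γ:[p0=F, p0=F] Δ:[((p1 ∧ p0) ∧ p0)=F] refutes=False
  v=0111: Γ:[p0=F, p0=F] Δ:[((p1 ∧ p0) ∧ p0)=F] refutes=False
  v=1000: Γ:[p0=T, p0=T] Δ:[((p1 ∧ p0) ∧ p0)=F] refutes=True  ← countermodel

Result: NO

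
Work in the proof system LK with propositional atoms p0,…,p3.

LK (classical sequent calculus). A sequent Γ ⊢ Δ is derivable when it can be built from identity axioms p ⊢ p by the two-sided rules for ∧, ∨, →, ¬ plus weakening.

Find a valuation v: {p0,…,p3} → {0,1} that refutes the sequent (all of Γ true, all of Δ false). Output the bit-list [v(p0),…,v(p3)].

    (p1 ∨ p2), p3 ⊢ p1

Truth-table refutation:
  v=0000: Γ:[(p1 ∨ p2)=F, p3=F] Δ:[p1=F] refutes=False
  v=0001: Γ:[(p1 ∨ p2)=F, p3=T] Δ:[p1=F] refutes=False
  v=0010: Γ:[(p1 ∨ p2)=T, p3=F] Δ:[p1=F] refutes=False
  v=0011: Γ:[(p1 ∨ p2)=T, p3=T] Δ:[p1=F] refutes=True  ← countermodel

Result: [0, 0, 1, 1]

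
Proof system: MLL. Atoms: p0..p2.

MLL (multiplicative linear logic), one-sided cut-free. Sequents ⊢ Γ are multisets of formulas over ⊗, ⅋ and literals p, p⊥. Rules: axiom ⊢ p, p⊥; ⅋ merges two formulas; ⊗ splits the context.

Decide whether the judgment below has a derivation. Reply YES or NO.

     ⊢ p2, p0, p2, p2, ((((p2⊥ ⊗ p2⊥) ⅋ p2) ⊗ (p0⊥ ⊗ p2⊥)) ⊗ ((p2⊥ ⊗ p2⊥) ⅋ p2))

Derivation trace:
[⊗]  ⊢ p2, p0, p2, p2, ((((p2⊥ ⊗ p2⊥) ⅋ p2) ⊗ (p0⊥ ⊗ p2⊥)) ⊗ ((p2⊥ ⊗ p2⊥) ⅋ p2))
  [⊗]  ⊢ p2, p0, p2, (((p2⊥ ⊗ p2⊥) ⅋ p2) ⊗ (p0⊥ ⊗ p2⊥))
    [⅋]  ⊢ p2, ((p2⊥ ⊗ p2⊥) ⅋ p2)
      [⊗]  ⊢ p2, p2, (p2⊥ ⊗ p2⊥)
        [Ax]  ⊢ p2, p2⊥
        [Ax]  ⊢ p2, p2⊥
    [⊗]  ⊢ p0, p2, (p0⊥ ⊗ p2⊥)
      [Ax]  ⊢ p0, p0⊥
      [Ax]  ⊢ p2, p2⊥
  [⅋]  ⊢ p2, ((p2⊥ ⊗ p2⊥) ⅋ p2)
    [⊗]  ⊢ p2, p2, (p2⊥ ⊗ p2⊥)
      [Ax]  ⊢ p2, p2⊥
      [Ax]  ⊢ p2, p2⊥

Result: YES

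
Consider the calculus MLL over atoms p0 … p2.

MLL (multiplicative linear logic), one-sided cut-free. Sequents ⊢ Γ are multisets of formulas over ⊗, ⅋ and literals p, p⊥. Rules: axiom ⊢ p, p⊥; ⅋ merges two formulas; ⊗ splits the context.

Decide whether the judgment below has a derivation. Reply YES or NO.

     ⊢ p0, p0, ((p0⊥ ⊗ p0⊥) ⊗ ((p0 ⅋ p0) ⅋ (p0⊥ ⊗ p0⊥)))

Proof tree:
[⊗]  ⊢ p0, p0, ((p0⊥ ⊗ p0⊥) ⊗ ((p0 ⅋ p0) ⅋ (p0⊥ ⊗ p0⊥)))
  [⊗]  ⊢ p0, p0, (p0⊥ ⊗ p0⊥)
    [Ax]  ⊢ p0, p0⊥
    [Ax]  ⊢ p0, p0⊥
  [⅋]  ⊢ ((p0 ⅋ p0) ⅋ (p0⊥ ⊗ p0⊥))
    [⅋]  ⊢ (p0⊥ ⊗ p0⊥), (p0 ⅋ p0)
      [⊗]  ⊢ p0, p0, (p0⊥ ⊗ p0⊥)
        [Ax]  ⊢ p0, p0⊥
        [Ax]  ⊢ p0, p0⊥

Result: YES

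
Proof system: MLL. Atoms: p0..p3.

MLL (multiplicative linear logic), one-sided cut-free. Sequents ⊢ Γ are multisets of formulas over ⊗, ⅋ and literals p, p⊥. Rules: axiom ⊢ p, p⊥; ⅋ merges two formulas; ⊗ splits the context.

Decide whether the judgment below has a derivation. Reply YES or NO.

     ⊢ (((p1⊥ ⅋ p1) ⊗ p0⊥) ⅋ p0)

Derivation trace:
[⅋]  ⊢ (((p1⊥ ⅋ p1) ⊗ p0⊥) ⅋ p0)
  [⊗]  ⊢ p0, ((p1⊥ ⅋ p1) ⊗ p0⊥)
    [⅋]  ⊢ (p1⊥ ⅋ p1)
      [Ax]  ⊢ p1, p1⊥
    [Ax]  ⊢ p0, p0⊥

Result: YES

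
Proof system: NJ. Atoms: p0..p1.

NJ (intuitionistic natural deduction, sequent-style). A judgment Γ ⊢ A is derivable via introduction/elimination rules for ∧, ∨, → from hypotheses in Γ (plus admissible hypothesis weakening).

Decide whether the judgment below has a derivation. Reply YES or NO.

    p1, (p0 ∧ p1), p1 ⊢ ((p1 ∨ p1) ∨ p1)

Derivation (root first):
[∨I₁] p1, (p0 ∧ p1), p1 ⊢ ((p1 ∨ p1) ∨ p1)
  [Wk] p1, (p0 ∧ p1), p1 ⊢ (p1 ∨ p1)
    [∨I₂] p1, (p0 ∧ p1) ⊢ (p1 ∨ p1)
      [Wk] p1, (p0 ∧ p1) ⊢ p1
        [Ax] p1 ⊢ p1

Result: YES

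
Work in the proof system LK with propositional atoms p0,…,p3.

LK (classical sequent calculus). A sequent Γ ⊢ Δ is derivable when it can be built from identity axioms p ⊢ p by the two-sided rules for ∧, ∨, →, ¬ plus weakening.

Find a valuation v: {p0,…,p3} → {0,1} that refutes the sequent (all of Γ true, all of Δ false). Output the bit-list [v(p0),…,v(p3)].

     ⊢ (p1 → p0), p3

Enumerate valuations to refute Γ ⊢ Δ:
  v=0000: Γ:[] Δ:[(p1 → p0)=T, p3=F] refutes=False
  v=0001: Γ:[] Δ:[(p1 → p0)=T, p3=T] refutes=False
  v=0010: Γ:[] Δ:[(p1 → p0)=T, p3=F] refutes=False
  v=0011: Γ:[] Δ:[(p1 → p0)=T, p3=T] refutes=False
  v=0100: Γ:[] Δ:[(p1 → p0)=F, p3=F] refutes=True  ← countermodel

Result: [0, 1, 0, 0]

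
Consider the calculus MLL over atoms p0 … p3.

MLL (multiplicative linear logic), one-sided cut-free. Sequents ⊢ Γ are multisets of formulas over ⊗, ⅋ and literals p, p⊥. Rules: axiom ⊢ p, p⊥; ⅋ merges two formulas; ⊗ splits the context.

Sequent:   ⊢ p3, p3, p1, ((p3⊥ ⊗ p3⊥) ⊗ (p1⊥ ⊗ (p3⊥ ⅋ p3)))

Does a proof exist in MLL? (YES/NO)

Derivation (root first):
[⊗]  ⊢ p3, p3, p1, ((p3⊥ ⊗ p3⊥) ⊗ (p1⊥ ⊗ (p3⊥ ⅋ p3)))
  [⊗]  ⊢ p3, p3, (p3⊥ ⊗ p3⊥)
    [Ax]  ⊢ p3, p3⊥
    [Ax]  ⊢ p3, p3⊥
  [⊗]  ⊢ p1, (p1⊥ ⊗ (p3⊥ ⅋ p3))
    [Ax]  ⊢ p1, p1⊥
    [⅋]  ⊢ (p3⊥ ⅋ p3)
      [Ax]  ⊢ p3, p3⊥

Result: YES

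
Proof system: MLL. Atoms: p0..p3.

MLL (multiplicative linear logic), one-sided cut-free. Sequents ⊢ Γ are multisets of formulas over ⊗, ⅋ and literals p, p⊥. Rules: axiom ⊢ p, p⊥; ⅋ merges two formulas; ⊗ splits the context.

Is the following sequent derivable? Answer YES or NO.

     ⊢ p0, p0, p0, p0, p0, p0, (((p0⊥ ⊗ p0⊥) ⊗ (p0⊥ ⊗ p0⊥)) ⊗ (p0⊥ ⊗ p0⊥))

Proof tree:
[⊗]  ⊢ p0, p0, p0, p0, p0, p0, (((p0⊥ ⊗ p0⊥) ⊗ (p0⊥ ⊗ p0⊥)) ⊗ (p0⊥ ⊗ p0⊥))
  [⊗]  ⊢ p0, p0, p0, p0, ((p0⊥ ⊗ p0⊥) ⊗ (p0⊥ ⊗ p0⊥))
    [⊗]  ⊢ p0, p0, (p0⊥ ⊗ p0⊥)
      [Ax]  ⊢ p0, p0⊥
      [Ax]  ⊢ p0, p0⊥
    [⊗]  ⊢ p0, p0, (p0⊥ ⊗ p0⊥)
      [Ax]  ⊢ p0, p0⊥
      [Ax]  ⊢ p0, p0⊥
  [⊗]  ⊢ p0, p0, (p0⊥ ⊗ p0⊥)
    [Ax]  ⊢ p0, p0⊥
    [Ax]  ⊢ p0, p0⊥

Result: YES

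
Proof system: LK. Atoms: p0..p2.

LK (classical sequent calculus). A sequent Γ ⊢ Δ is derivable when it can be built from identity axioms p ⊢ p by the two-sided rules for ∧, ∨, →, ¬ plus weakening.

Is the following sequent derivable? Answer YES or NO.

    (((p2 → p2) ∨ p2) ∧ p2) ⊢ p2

Derivation trace:
[∧L] (((p2 → p2) ∨ p2) ∧ p2) ⊢ p2
  [∨L] p2, ((p2 → p2) ∨ p2) ⊢ p2
    [→L] p2, (p2 → p2) ⊢ p2
      [Ax] p2 ⊢ p2
      [Ax] p2 ⊢ p2
    [Ax] p2 ⊢ p2

Result: YES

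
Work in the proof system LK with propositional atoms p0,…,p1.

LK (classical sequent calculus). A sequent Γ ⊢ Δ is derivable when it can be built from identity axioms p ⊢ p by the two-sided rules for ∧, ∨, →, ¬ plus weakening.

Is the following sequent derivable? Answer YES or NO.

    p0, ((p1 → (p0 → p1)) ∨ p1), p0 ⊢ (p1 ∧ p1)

Search for a countermodel by truth-table:
  v=00: Γ:[p0=F, ((p1 → (p0 → p1)) ∨ p1)=T, p0=F] Δ:[(p1 ∧ p1)=F] refutes=False
  v=01: Γ:[p0=F, ((p1 → (p0 → p1)) ∨ p1)=T, p0=F] Δ:[(p1 ∧ p1)=T] refutes=False
  v=10: Γ:[p0=T, ((p1 → (p0 → p1)) ∨ p1)=T, p0=T] Δ:[(p1 ∧ p1)=F] refutes=True  ← countermodel

Result: NO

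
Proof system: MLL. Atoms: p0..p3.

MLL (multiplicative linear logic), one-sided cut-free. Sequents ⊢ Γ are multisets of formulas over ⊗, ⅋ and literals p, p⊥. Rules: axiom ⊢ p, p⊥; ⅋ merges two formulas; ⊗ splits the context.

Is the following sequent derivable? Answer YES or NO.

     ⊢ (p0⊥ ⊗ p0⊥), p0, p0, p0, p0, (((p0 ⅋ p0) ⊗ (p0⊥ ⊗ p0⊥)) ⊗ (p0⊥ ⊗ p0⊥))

Derivation (root first):
[⊗]  ⊢ (p0⊥ ⊗ p0⊥), p0, p0, p0, p0, (((p0 ⅋ p0) ⊗ (p0⊥ ⊗ p0⊥)) ⊗ (p0⊥ ⊗ p0⊥))
  [⊗]  ⊢ (p0⊥ ⊗ p0⊥), p0, p0, ((p0 ⅋ p0) ⊗ (p0⊥ ⊗ p0⊥))
    [⅋]  ⊢ (p0⊥ ⊗ p0⊥), (p0 ⅋ p0)
      [⊗]  ⊢ p0, p0, (p0⊥ ⊗ p0⊥)
        [Ax]  ⊢ p0, p0⊥
        [Ax]  ⊢ p0, p0⊥
    [⊗]  ⊢ p0, p0, (p0⊥ ⊗ p0⊥)
      [Ax]  ⊢ p0, p0⊥
      [Ax]  ⊢ p0, p0⊥
  [⊗]  ⊢ p0, p0, (p0⊥ ⊗ p0⊥)
    [Ax]  ⊢ p0, p0⊥
    [Ax]  ⊢ p0, p0⊥

Result: YES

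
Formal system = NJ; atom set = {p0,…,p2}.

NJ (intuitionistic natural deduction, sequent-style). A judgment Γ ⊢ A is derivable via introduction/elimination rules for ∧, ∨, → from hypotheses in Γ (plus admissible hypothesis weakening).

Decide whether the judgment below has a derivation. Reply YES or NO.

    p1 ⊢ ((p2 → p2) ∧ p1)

Proof tree:
[∧I] p1 ⊢ ((p2 → p2) ∧ p1)
  [→I]  ⊢ (p2 → p2)
    [Ax] p2 ⊢ p2
  [Ax] p1 ⊢ p1

Result: YES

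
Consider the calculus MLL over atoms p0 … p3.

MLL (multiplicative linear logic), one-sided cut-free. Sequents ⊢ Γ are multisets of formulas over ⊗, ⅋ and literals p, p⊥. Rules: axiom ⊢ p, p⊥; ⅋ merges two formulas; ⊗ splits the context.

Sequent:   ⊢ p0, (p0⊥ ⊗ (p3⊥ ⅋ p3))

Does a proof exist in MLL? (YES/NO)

Proof tree:
[⊗]  ⊢ p0, (p0⊥ ⊗ (p3⊥ ⅋ p3))
  [Ax]  ⊢ p0, p0⊥
  [⅋]  ⊢ (p3⊥ ⅋ p3)
    [Ax]  ⊢ p3, p3⊥

Result: YES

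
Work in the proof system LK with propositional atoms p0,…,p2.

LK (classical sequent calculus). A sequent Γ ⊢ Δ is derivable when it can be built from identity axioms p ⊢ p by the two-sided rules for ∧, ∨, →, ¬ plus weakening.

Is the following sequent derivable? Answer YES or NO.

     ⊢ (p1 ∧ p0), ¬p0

Truth-table refutation:
  v=000: Γ:[] Δ:[(p1 ∧ p0)=F, ¬p0=T] refutes=False
  v=001: Γ:[] Δ:[(p1 ∧ p0)=F, ¬p0=T] refutes=False
  v=010: Γ:[] Δ:[(p1 ∧ p0)=F, ¬p0=T] refutes=False
  v=011: Γ:[] Δ:[(p1 ∧ p0)=F, ¬p0=T] refutes=False
  v=100: Γ:[] Δ:[(p1 ∧ p0)=F, ¬p0=F] refutes=True  ← countermodel

Result: NO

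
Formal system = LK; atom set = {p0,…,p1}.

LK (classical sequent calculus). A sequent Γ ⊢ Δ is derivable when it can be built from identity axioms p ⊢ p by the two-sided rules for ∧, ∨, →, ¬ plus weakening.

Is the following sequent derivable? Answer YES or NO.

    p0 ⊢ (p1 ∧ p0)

Enumerate valuations to refute Γ ⊢ Δ:
  v=00: Γ:[p0=F] Δ:[(p1 ∧ p0)=F] refutes=False
  v=01: Γ:[p0=F] Δ:[(p1 ∧ p0)=F] refutes=False
  v=10: Γ:[p0=T] Δ:[(p1 ∧ p0)=F] refutes=True  ← countermodel

Result: NO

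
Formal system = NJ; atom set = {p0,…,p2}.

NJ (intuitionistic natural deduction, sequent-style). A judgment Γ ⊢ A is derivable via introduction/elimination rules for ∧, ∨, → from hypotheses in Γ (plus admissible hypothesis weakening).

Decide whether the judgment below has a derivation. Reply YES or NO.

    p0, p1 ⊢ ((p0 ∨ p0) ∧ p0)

Derivation (root first):
[Wk] p0, p1 ⊢ ((p0 ∨ p0) ∧ p0)
  [∧I] p0 ⊢ ((p0 ∨ p0) ∧ p0)
    [∨I₁] p0 ⊢ (p0 ∨ p0)
      [Ax] p0 ⊢ p0
    [Ax] p0 ⊢ p0

Result: YES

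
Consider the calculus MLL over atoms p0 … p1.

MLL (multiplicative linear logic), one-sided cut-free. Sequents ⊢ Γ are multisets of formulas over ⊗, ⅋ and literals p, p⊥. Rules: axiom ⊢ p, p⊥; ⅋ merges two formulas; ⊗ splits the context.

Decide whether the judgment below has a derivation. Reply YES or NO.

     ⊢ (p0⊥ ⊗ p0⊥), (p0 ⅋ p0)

Proof tree:
[⅋]  ⊢ (p0⊥ ⊗ p0⊥), (p0 ⅋ p0)
  [⊗]  ⊢ p0, p0, (p0⊥ ⊗ p0⊥)
    [Ax]  ⊢ p0, p0⊥
    [Ax]  ⊢ p0, p0⊥

Result: YES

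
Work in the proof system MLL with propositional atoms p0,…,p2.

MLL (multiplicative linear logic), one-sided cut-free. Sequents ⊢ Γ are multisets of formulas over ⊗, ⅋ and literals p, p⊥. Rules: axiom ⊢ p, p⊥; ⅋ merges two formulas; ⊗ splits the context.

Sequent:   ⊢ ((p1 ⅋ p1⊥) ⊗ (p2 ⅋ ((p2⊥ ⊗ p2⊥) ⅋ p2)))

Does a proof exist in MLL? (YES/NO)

Derivation (root first):
[⊗]  ⊢ ((p1 ⅋ p1⊥) ⊗ (p2 ⅋ ((p2⊥ ⊗ p2⊥) ⅋ p2)))
  [⅋]  ⊢ (p1 ⅋ p1⊥)
    [Ax]  ⊢ p1, p1⊥
  [⅋]  ⊢ (p2 ⅋ ((p2⊥ ⊗ p2⊥) ⅋ p2))
    [⅋]  ⊢ p2, ((p2⊥ ⊗ p2⊥) ⅋ p2)
      [⊗]  ⊢ p2, p2, (p2⊥ ⊗ p2⊥)
        [Ax]  ⊢ p2, p2⊥
        [Ax]  ⊢ p2, p2⊥

Result: YES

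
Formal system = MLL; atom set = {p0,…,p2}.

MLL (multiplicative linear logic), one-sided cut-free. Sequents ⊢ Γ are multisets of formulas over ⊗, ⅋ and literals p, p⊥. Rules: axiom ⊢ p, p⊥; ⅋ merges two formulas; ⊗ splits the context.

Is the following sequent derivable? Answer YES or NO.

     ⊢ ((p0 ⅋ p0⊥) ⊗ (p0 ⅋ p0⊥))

Proof tree:
[⊗]  ⊢ ((p0 ⅋ p0⊥) ⊗ (p0 ⅋ p0⊥))
  [⅋]  ⊢ (p0 ⅋ p0⊥)
    [Ax]  ⊢ p0, p0⊥
  [⅋]  ⊢ (p0 ⅋ p0⊥)
    [Ax]  ⊢ p0, p0⊥

Result: YES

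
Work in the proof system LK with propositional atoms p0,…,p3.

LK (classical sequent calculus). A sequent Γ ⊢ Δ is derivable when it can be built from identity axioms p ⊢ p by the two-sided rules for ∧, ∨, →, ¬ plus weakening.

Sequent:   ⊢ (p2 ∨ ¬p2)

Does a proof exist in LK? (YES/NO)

Derivation (root first):
[∨R]  ⊢ (p2 ∨ ¬p2)
  [¬R]  ⊢ p2, ¬p2
    [Ax] p2 ⊢ p2

Result: YES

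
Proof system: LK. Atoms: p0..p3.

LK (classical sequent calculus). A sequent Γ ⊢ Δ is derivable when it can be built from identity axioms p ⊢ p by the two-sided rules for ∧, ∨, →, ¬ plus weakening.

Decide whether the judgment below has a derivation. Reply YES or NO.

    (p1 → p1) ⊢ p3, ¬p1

Search for a countermodel by truth-table:
  v=0000: Γ:[(p1 → p1)=T] Δ:[p3=F, ¬p1=T] refutes=False
  v=0001: Γ:[(p1 → p1)=T] Δ:[p3=T, ¬p1=T] refutes=False
  v=0010: Γ:[(p1 → p1)=T] Δ:[p3=F, ¬p1=T] refutes=False
  v=0011: Γ:[(p1 → p1)=T] Δ:[p3=T, ¬p1=T] refutes=False
  v=0100: Γ:[(p1 → p1)=T] Δ:[p3=F, ¬p1=F] refutes=True  ← countermodel

Result: NO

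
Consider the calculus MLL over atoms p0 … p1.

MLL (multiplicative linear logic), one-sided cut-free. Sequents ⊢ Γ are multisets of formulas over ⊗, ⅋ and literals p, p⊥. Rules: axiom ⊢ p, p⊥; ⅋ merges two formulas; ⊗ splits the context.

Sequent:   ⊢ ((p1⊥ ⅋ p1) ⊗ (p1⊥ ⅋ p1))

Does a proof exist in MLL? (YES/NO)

Derivation trace:
[⊗]  ⊢ ((p1⊥ ⅋ p1) ⊗ (p1⊥ ⅋ p1))
  [⅋]  ⊢ (p1⊥ ⅋ p1)
    [Ax]  ⊢ p1, p1⊥
  [⅋]  ⊢ (p1⊥ ⅋ p1)
    [Ax]  ⊢ p1, p1⊥

Result: YES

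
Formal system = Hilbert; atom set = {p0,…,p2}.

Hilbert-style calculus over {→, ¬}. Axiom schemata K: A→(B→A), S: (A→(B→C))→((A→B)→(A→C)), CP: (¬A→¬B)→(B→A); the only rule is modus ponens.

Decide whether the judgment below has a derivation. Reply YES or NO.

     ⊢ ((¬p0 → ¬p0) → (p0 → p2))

Search for a countermodel by truth-table:
  v=000: Γ:[] Δ:[((¬p0 → ¬p0) → (p0 → p2))=T] refutes=False
  v=001: Γ:[] Δ:[((¬p0 → ¬p0) → (p0 → p2))=T] refutes=False
  v=010: Γ:[] Δ:[((¬p0 → ¬p0) → (p0 → p2))=T] refutes=False
  v=011: Γ:[] Δ:[((¬p0 → ¬p0) → (p0 → p2))=T] refutes=False
  v=100: Γ:[] Δ:[((¬p0 → ¬p0) → (p0 → p2))=F] refutes=True  ← countermodel

Result: NO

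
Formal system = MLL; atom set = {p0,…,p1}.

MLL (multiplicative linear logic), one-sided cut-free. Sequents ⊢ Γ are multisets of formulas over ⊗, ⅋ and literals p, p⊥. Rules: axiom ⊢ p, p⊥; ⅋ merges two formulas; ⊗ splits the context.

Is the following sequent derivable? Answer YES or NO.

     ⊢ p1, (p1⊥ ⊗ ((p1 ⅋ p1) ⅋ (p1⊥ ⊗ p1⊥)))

Derivation (root first):
[⊗]  ⊢ p1, (p1⊥ ⊗ ((p1 ⅋ p1) ⅋ (p1⊥ ⊗ p1⊥)))
  [Ax]  ⊢ p1, p1⊥
  [⅋]  ⊢ ((p1 ⅋ p1) ⅋ (p1⊥ ⊗ p1⊥))
    [⅋]  ⊢ (p1⊥ ⊗ p1⊥), (p1 ⅋ p1)
      [⊗]  ⊢ p1, p1, (p1⊥ ⊗ p1⊥)
        [Ax]  ⊢ p1, p1⊥
        [Ax]  ⊢ p1, p1⊥

Result: YES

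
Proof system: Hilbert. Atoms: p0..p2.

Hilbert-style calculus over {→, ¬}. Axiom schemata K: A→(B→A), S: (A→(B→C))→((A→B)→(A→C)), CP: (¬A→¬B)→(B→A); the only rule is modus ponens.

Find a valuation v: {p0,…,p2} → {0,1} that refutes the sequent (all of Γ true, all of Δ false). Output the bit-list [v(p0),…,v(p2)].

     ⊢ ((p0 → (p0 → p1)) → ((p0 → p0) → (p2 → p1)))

Enumerate valuations to refute Γ ⊢ Δ:
  v=000: Γ:[] Δ:[((p0 → (p0 → p1)) → ((p0 → p0) → (p2 → p1)))=T] refutes=False
  v=001: Γ:[] Δ:[((p0 → (p0 → p1)) → ((p0 → p0) → (p2 → p1)))=F] refutes=True  ← countermodel

Result: [0, 0, 1]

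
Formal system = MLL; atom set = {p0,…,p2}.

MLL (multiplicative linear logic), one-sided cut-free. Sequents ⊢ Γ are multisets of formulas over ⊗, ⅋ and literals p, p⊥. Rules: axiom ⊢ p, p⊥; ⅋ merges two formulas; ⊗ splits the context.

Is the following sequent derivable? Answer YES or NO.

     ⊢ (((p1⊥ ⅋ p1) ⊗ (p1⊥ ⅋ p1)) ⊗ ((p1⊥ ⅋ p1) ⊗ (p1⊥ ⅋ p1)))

Proof tree:
[⊗]  ⊢ (((p1⊥ ⅋ p1) ⊗ (p1⊥ ⅋ p1)) ⊗ ((p1⊥ ⅋ p1) ⊗ (p1⊥ ⅋ p1)))
  [⊗]  ⊢ ((p1⊥ ⅋ p1) ⊗ (p1⊥ ⅋ p1))
    [⅋]  ⊢ (p1⊥ ⅋ p1)
      [Ax]  ⊢ p1, p1⊥
    [⅋]  ⊢ (p1⊥ ⅋ p1)
      [Ax]  ⊢ p1, p1⊥
  [⊗]  ⊢ ((p1⊥ ⅋ p1) ⊗ (p1⊥ ⅋ p1))
    [⅋]  ⊢ (p1⊥ ⅋ p1)
      [Ax]  ⊢ p1, p1⊥
    [⅋]  ⊢ (p1⊥ ⅋ p1)
      [Ax]  ⊢ p1, p1⊥

Result: YES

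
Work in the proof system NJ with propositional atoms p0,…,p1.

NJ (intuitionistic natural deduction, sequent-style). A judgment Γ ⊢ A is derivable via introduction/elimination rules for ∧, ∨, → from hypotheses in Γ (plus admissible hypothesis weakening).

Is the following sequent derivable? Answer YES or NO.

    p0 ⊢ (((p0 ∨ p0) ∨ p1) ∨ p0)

Derivation trace:
[∨I₁] p0 ⊢ (((p0 ∨ p0) ∨ p1) ∨ p0)
  [∨I₁] p0 ⊢ ((p0 ∨ p0) ∨ p1)
    [∨I₁] p0 ⊢ (p0 ∨ p0)
      [Ax] p0 ⊢ p0

Result: YES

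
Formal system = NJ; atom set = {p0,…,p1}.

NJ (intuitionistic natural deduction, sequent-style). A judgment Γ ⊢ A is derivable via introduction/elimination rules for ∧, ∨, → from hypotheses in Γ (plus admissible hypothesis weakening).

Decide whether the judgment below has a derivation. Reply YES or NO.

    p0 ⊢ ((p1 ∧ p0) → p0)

Derivation (root first):
[→I] p0 ⊢ ((p1 ∧ p0) → p0)
  [Wk] p0, (p1 ∧ p0) ⊢ p0
    [Ax] p0 ⊢ p0

Result: YES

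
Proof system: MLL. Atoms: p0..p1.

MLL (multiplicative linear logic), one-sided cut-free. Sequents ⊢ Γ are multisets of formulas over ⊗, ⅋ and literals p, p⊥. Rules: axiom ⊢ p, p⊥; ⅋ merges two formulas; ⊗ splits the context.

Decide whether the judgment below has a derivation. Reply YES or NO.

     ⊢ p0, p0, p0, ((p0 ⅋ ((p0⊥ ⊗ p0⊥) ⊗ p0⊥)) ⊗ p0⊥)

Derivation (root first):
[⊗]  ⊢ p0, p0, p0, ((p0 ⅋ ((p0⊥ ⊗ p0⊥) ⊗ p0⊥)) ⊗ p0⊥)
  [⅋]  ⊢ p0, p0, (p0 ⅋ ((p0⊥ ⊗ p0⊥) ⊗ p0⊥))
    [⊗]  ⊢ p0, p0, p0, ((p0⊥ ⊗ p0⊥) ⊗ p0⊥)
      [⊗]  ⊢ p0, p0, (p0⊥ ⊗ p0⊥)
        [Ax]  ⊢ p0, p0⊥
        [Ax]  ⊢ p0, p0⊥
      [Ax]  ⊢ p0, p0⊥
  [Ax]  ⊢ p0, p0⊥

Result: YES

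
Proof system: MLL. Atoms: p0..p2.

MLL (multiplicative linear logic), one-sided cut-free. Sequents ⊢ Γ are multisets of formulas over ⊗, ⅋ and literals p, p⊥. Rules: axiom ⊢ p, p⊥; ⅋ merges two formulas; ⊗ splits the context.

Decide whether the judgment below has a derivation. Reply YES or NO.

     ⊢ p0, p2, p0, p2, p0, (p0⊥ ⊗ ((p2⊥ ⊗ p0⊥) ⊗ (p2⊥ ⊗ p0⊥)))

Proof tree:
[⊗]  ⊢ p0, p2, p0, p2, p0, (p0⊥ ⊗ ((p2⊥ ⊗ p0⊥) ⊗ (p2⊥ ⊗ p0⊥)))
  [Ax]  ⊢ p0, p0⊥
  [⊗]  ⊢ p2, p0, p2, p0, ((p2⊥ ⊗ p0⊥) ⊗ (p2⊥ ⊗ p0⊥))
    [⊗]  ⊢ p2, p0, (p2⊥ ⊗ p0⊥)
      [Ax]  ⊢ p2, p2⊥
      [Ax]  ⊢ p0, p0⊥
    [⊗]  ⊢ p2, p0, (p2⊥ ⊗ p0⊥)
      [Ax]  ⊢ p2, p2⊥
      [Ax]  ⊢ p0, p0⊥

Result: YES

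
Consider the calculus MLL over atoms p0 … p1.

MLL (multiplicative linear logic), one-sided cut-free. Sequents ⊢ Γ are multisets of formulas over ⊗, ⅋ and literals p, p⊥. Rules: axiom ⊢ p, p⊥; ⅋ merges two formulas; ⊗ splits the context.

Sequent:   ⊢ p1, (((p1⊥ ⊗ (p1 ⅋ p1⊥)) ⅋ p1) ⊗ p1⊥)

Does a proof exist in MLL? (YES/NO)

Derivation trace:
[⊗]  ⊢ p1, (((p1⊥ ⊗ (p1 ⅋ p1⊥)) ⅋ p1) ⊗ p1⊥)
  [⅋]  ⊢ ((p1⊥ ⊗ (p1 ⅋ p1⊥)) ⅋ p1)
    [⊗]  ⊢ p1, (p1⊥ ⊗ (p1 ⅋ p1⊥))
      [Ax]  ⊢ p1, p1⊥
      [⅋]  ⊢ (p1 ⅋ p1⊥)
        [Ax]  ⊢ p1, p1⊥
  [Ax]  ⊢ p1, p1⊥

Result: YES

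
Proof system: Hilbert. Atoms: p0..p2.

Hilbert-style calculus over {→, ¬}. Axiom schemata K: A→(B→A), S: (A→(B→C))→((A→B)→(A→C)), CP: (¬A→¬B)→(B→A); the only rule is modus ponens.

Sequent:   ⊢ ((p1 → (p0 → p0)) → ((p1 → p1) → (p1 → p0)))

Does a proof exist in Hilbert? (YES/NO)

Truth-table refutation:
  v=000: Γ:[] Δ:[((p1 → (p0 → p0)) → ((p1 → p1) → (p1 → p0)))=T] refutes=False
  v=001: Γ:[] Δ:[((p1 → (p0 → p0)) → ((p1 → p1) → (p1 → p0)))=T] refutes=False
  v=010: Γ:[] Δ:[((p1 → (p0 → p0)) → ((p1 → p1) → (p1 → p0)))=F] refutes=True  ← countermodel

Result: NO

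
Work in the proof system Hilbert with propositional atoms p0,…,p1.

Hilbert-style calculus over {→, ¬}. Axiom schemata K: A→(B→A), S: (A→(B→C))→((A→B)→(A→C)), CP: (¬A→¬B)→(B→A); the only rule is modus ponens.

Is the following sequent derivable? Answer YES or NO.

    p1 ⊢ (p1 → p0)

Enumerate valuations to refute Γ ⊢ Δ:
  v=00: Γ:[p1=F] Δ:[(p1 → p0)=T] refutes=False
  v=01: Γ:[p1=T] Δ:[(p1 → p0)=F] refutes=True  ← countermodel

Result: NO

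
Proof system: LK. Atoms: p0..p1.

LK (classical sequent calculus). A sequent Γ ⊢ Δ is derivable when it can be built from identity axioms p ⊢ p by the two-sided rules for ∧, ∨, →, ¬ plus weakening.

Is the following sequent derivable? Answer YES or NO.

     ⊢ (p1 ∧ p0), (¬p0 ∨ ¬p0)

Truth-table refutation:
  v=00: Γ:[] Δ:[(p1 ∧ p0)=F, (¬p0 ∨ ¬p0)=T] refutes=False
  v=01: Γ:[] Δ:[(p1 ∧ p0)=F, (¬p0 ∨ ¬p0)=T] refutes=False
  v=10: Γ:[] Δ:[(p1 ∧ p0)=F, (¬p0 ∨ ¬p0)=F] refutes=True  ← countermodel

Result: NO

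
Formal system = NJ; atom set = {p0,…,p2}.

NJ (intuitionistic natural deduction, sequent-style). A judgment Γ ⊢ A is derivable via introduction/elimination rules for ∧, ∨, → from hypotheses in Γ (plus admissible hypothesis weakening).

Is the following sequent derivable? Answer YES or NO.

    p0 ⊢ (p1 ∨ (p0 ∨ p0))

Proof tree:
[∨I₂] p0 ⊢ (p1 ∨ (p0 ∨ p0))
  [∨I₁] p0 ⊢ (p0 ∨ p0)
    [Ax] p0 ⊢ p0

Result: YES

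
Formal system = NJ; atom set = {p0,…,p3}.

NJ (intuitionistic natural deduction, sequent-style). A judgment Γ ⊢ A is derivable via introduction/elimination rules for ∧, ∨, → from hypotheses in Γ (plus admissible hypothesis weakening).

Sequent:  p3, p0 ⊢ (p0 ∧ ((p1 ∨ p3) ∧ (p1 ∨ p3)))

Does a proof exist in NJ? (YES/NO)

Derivation (root first):
[∧I] p3, p0 ⊢ (p0 ∧ ((p1 ∨ p3) ∧ (p1 ∨ p3)))
  [Ax] p0 ⊢ p0
  [∧I] p3 ⊢ ((p1 ∨ p3) ∧ (p1 ∨ p3))
    [∨I₂] p3 ⊢ (p1 ∨ p3)
      [Ax] p3 ⊢ p3
    [∨I₂] p3 ⊢ (p1 ∨ p3)
      [Ax] p3 ⊢ p3

Result: YES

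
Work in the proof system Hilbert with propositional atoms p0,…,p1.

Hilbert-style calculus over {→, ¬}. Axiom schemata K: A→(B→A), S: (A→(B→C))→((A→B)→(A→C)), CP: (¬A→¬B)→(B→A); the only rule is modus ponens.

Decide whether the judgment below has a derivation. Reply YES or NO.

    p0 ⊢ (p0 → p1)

Search for a countermodel by truth-table:
  v=00: Γ:[p0=F] Δ:[(p0 → p1)=T] refutes=False
  v=01: Γ:[p0=F] Δ:[(p0 → p1)=T] refutes=False
  v=10: Γ:[p0=T] Δ:[(p0 → p1)=F] refutes=True  ← countermodel

Result: NO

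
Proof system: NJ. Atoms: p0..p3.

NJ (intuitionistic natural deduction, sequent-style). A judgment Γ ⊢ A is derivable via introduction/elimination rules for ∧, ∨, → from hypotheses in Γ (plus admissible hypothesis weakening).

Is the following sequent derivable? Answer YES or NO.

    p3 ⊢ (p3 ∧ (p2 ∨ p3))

Derivation trace:
[∧I] p3 ⊢ (p3 ∧ (p2 ∨ p3))
  [Ax] p3 ⊢ p3
  [∨I₂] p3 ⊢ (p2 ∨ p3)
    [Ax] p3 ⊢ p3

Result: YES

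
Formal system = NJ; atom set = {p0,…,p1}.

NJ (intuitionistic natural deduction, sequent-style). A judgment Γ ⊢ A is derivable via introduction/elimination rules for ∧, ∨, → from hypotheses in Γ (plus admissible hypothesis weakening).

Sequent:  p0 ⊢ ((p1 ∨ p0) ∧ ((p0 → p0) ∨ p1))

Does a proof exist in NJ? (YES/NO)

Proof tree:
[∧I] p0 ⊢ ((p1 ∨ p0) ∧ ((p0 → p0) ∨ p1))
  [∨I₂] p0 ⊢ (p1 ∨ p0)
    [Ax] p0 ⊢ p0
  [∨I₁]  ⊢ ((p0 → p0) ∨ p1)
    [→I]  ⊢ (p0 → p0)
      [Ax] p0 ⊢ p0

Result: YES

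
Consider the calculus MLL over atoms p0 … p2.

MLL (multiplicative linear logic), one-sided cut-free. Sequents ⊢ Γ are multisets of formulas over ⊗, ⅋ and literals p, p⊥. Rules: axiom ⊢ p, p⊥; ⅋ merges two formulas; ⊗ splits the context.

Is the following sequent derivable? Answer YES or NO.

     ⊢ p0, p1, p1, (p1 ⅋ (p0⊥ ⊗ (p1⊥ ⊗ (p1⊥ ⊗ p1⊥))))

Proof tree:
[⅋]  ⊢ p0, p1, p1, (p1 ⅋ (p0⊥ ⊗ (p1⊥ ⊗ (p1⊥ ⊗ p1⊥))))
  [⊗]  ⊢ p0, p1, p1, p1, (p0⊥ ⊗ (p1⊥ ⊗ (p1⊥ ⊗ p1⊥)))
    [Ax]  ⊢ p0, p0⊥
    [⊗]  ⊢ p1, p1, p1, (p1⊥ ⊗ (p1⊥ ⊗ p1⊥))
      [Ax]  ⊢ p1, p1⊥
      [⊗]  ⊢ p1, p1, (p1⊥ ⊗ p1⊥)
        [Ax]  ⊢ p1, p1⊥
        [Ax]  ⊢ p1, p1⊥

Result: YES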